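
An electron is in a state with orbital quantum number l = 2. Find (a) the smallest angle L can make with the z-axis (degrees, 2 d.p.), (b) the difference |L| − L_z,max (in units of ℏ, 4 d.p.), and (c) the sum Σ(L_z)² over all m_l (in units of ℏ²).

θ_min ≈ 35.26°; |L|−L_z,max ≈ 0.4495ℏ; Σ(L_z)² = 10 ℏ²

cos θ_min = 2/√6, so θ_min ≈ 35.26°.
|L| − L_z,max = (√6 − 2)ℏ ≈ 0.4495ℏ.
Σ m_l² = 10, so Σ(L_z)² = 10 ℏ².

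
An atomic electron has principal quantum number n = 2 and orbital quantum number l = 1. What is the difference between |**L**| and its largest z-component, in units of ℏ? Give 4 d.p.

|L| = √2 ℏ ≈ 1.4142ℏ, while L_z,max = lℏ = 1ℏ.
The difference is (√2 − 1)ℏ ≈ 0.4142ℏ.

|L| − L_z,max ≈ 0.4142ℏ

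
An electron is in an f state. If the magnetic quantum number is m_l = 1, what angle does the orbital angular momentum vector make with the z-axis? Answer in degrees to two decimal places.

An f state has l = 3.
|L| = ℏ√(l(l+1)) = 2√3 ℏ.
L_z = m_l ℏ = 1ℏ.
cos θ = L_z/|L| = 1/√12, so θ ≈ 73.22°.

θ ≈ 73.22°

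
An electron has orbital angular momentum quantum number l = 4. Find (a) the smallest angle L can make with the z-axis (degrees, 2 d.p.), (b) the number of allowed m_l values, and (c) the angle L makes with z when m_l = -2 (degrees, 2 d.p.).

cos θ_min = 4/√20, so θ_min ≈ 26.57°.
There are 2l+1 = 9 values of m_l.
For m_l = -2: cos θ = -2/√20, θ ≈ 116.57°.

θ_min ≈ 26.57°; 9 values; θ(m_l=-2) ≈ 116.57°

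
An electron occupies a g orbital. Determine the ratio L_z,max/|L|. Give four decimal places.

L_z,max/|L| = 0.8944

For a g orbital, l = 4.
|L| = 2√5 ℏ ≈ 4.4721ℏ, while L_z,max = lℏ = 4ℏ.
L_z,max/|L| = 4/√20 = 0.8944.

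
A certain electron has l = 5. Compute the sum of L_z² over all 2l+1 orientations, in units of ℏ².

Σ(L_z)² = 110 ℏ²

The allowed m_l values are -5, -4, -3, -2, -1, 0, 1, 2, 3, 4, 5.
Summing m² from −5 to 5: Σ m_l² = 110.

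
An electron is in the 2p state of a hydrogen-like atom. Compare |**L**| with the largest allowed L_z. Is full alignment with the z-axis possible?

No: L_z,max = 1ℏ < |L| = √2 ℏ ≈ 1.414ℏ

The 2p subshell has l = 1.
|L| = √2 ℏ ≈ 1.4142ℏ, while L_z,max = lℏ = 1ℏ.
Since |L| > L_z,max, the vector can never point exactly along z; the closest it comes is θ_min = arccos(1/√2) ≈ 45.0°.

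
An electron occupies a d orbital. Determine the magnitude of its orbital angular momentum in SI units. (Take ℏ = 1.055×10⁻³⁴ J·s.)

For a d orbital, l = 2.
|L| = ℏ√(l(l+1)) = ℏ√(2·3) = √6 ℏ
Numerically, |L| = 2.449 × (1.055×10⁻³⁴ J·s) = 2.584×10⁻³⁴ J·s.

|L| = 2.584×10⁻³⁴ J·s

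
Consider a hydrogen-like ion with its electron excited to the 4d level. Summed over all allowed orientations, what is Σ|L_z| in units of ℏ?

The 4d level has l = 2.
The allowed m_l values are -2, -1, 0, 1, 2.
Σ|m_l| = 2(1+2+…+2) = 6.

Σ|L_z| = 6 ℏ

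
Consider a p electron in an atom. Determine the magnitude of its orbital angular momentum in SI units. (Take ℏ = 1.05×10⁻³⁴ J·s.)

|L| = 1.48×10⁻³⁴ J·s

For a p orbital, l = 1.
|L| = ℏ√(l(l+1)) = ℏ√(1·2) = √2 ℏ
Numerically, |L| = 1.414 × (1.05×10⁻³⁴ J·s) = 1.48×10⁻³⁴ J·s.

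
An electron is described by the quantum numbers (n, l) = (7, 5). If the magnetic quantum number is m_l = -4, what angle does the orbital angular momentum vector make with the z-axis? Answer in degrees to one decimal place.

|L| = ℏ√(l(l+1)) = √30 ℏ.
L_z = m_l ℏ = −4ℏ.
cos θ = L_z/|L| = -4/√30, so θ ≈ 136.9°.

θ ≈ 136.9°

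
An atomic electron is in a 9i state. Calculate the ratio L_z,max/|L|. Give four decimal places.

For 9i, l = 6.
|L| = √42 ℏ ≈ 6.4807ℏ, while L_z,max = lℏ = 6ℏ.
L_z,max/|L| = 6/√42 = 0.9258.

L_z,max/|L| = 0.9258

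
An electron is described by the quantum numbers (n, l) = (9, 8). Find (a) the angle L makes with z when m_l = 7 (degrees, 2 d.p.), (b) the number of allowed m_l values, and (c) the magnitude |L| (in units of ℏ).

For m_l = 7: cos θ = 7/√72, θ ≈ 34.42°.
There are 2l+1 = 17 values of m_l.
|L| = ℏ√(8·9) = 6√2 ℏ ≈ 8.485ℏ.

θ(m_l=7) ≈ 34.42°; 17 values; |L| = 6√2 ℏ ≈ 8.485ℏ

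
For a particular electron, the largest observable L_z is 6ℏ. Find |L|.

|L| = √42 ℏ ≈ 6.481ℏ

The maximum L_z equals lℏ, giving l = 6.
|L| = √(l(l+1)) ℏ = √42 ℏ.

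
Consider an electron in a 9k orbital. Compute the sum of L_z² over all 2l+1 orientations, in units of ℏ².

Σ(L_z)² = 280 ℏ²

9k means n = 9, l = 7.
m_l runs from −7 to 7, i.e. {-7, -6, -5, -4, -3, -2, -1, 0, 1, 2, 3, 4, 5, 6, 7}.
Σ m_l² = l(l+1)(2l+1)/3 = 7·8·15/3 = 280.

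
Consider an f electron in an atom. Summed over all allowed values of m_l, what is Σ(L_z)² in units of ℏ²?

For an f orbital, l = 3.
m_l ∈ {-3, -2, -1, 0, 1, 2, 3}.
Σ m_l² = 2·(1 + 4 + 9) = 28.

Σ(L_z)² = 28 ℏ²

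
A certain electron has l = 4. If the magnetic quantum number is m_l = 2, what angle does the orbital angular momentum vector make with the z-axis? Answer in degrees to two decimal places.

θ ≈ 63.43°

|L|² = l(l+1)ℏ² = 20ℏ², so |L| = 2√5 ℏ.
L_z = m_l ℏ = 2ℏ.
cos θ = L_z/|L| = 2/√20, so θ ≈ 63.43°.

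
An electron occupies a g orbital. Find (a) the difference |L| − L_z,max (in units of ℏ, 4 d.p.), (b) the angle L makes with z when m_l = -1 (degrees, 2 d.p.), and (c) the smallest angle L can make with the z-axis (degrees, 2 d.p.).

|L|−L_z,max ≈ 0.4721ℏ; θ(m_l=-1) ≈ 102.92°; θ_min ≈ 26.57°

A g state has l = 4.
|L| − L_z,max = (2√5 − 4)ℏ ≈ 0.4721ℏ.
For m_l = -1: cos θ = -1/√20, θ ≈ 102.92°.
cos θ_min = 4/√20, so θ_min ≈ 26.57°.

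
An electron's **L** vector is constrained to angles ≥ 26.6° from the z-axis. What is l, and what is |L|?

cos²θ_min = l/(l+1) = 0.7995.
Solving: l = 4.
Then |L| = ℏ√(4·5) = 2√5 ℏ.

l = 4, |L| = 2√5 ℏ ≈ 4.472ℏ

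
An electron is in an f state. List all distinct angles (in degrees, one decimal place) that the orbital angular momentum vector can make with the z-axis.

For an f orbital, l = 3.
|L|² = l(l+1)ℏ² = 12ℏ², so |L| = 2√3 ℏ.
cos θ = m_l/√12 for each m_l ∈ {-3, -2, -1, 0, 1, 2, 3}.

θ ∈ {30.0°, 54.7°, 73.2°, 90.0°, 106.8°, 125.3°, 150.0°}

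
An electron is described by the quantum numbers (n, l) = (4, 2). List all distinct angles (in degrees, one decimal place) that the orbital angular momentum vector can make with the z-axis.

θ ∈ {35.3°, 65.9°, 90.0°, 114.1°, 144.7°}

|L| = √(l(l+1)) ℏ = √6 ℏ.
cos θ = m_l/√6 for each m_l ∈ {-2, -1, 0, 1, 2}.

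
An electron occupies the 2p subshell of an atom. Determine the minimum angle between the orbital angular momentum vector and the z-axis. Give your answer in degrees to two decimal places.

θ_min ≈ 45.00°

The 2p subshell has l = 1.
|L|² = l(l+1)ℏ² = 2ℏ², so |L| = √2 ℏ.
The smallest angle corresponds to the largest L_z, i.e. m_l = l = 1, giving L_z = 1ℏ.
cos θ_min = 1/√2, so θ_min ≈ 45.00°.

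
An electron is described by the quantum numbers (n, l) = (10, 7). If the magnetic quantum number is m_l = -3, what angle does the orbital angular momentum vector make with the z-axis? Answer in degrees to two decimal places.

|L| = √(l(l+1)) ℏ = 2√14 ℏ.
L_z = m_l ℏ = −3ℏ.
cos θ = L_z/|L| = -3/√56, so θ ≈ 113.63°.

θ ≈ 113.63°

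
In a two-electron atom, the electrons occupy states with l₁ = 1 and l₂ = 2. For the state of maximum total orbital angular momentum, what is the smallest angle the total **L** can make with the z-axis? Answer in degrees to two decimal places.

θ_min ≈ 30.00°

By the triangle rule, |l₁ − l₂| ≤ L ≤ l₁ + l₂.
So L can be 1, 2, 3.
The maximum is L = 3, with |L_tot| = ℏ√(3·4) = 2√3 ℏ.
The minimum angle with z is arccos(3/√12) ≈ 30.00°.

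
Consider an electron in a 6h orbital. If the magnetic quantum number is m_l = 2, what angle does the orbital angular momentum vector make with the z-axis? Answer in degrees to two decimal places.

6h means n = 6, l = 5.
|L| = ℏ√(l(l+1)) = √30 ℏ.
L_z = m_l ℏ = 2ℏ.
cos θ = L_z/|L| = 2/√30, so θ ≈ 68.58°.

θ ≈ 68.58°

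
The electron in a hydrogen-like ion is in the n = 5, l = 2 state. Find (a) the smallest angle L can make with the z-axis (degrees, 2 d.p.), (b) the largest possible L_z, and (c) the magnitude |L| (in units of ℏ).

θ_min ≈ 35.26°; L_z,max = 2ℏ; |L| = √6 ℏ ≈ 2.449ℏ

cos θ_min = 2/√6, so θ_min ≈ 35.26°.
L_z,max = lℏ = 2ℏ.
|L| = ℏ√(2·3) = √6 ℏ ≈ 2.449ℏ.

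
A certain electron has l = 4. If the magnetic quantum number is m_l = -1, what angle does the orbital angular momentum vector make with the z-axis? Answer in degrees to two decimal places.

|L| = √(l(l+1)) ℏ = 2√5 ℏ.
L_z = m_l ℏ = −1ℏ.
cos θ = L_z/|L| = -1/√20, so θ ≈ 102.92°.

θ ≈ 102.92°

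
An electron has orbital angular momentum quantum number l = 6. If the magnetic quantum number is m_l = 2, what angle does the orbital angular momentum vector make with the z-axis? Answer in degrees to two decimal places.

|L| = √(l(l+1)) ℏ = √42 ℏ.
L_z = m_l ℏ = 2ℏ.
cos θ = L_z/|L| = 2/√42, so θ ≈ 72.02°.

θ ≈ 72.02°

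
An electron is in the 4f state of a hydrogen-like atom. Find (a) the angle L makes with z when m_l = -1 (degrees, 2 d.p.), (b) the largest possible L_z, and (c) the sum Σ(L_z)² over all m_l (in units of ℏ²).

θ(m_l=-1) ≈ 106.78°; L_z,max = 3ℏ; Σ(L_z)² = 28 ℏ²

4f means n = 4, l = 3.
For m_l = -1: cos θ = -1/√12, θ ≈ 106.78°.
L_z,max = lℏ = 3ℏ.
Σ m_l² = 28, so Σ(L_z)² = 28 ℏ².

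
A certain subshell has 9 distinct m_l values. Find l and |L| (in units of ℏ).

l = 4, |L| = 2√5 ℏ ≈ 4.472ℏ

2l + 1 = 9 ⇒ l = 4.
Then |L| = √(l(l+1)) ℏ = 2√5 ℏ.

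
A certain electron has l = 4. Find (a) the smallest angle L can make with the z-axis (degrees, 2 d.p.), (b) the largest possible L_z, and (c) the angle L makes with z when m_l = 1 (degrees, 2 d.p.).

θ_min ≈ 26.57°; L_z,max = 4ℏ; θ(m_l=1) ≈ 77.08°

cos θ_min = 4/√20, so θ_min ≈ 26.57°.
L_z,max = lℏ = 4ℏ.
For m_l = 1: cos θ = 1/√20, θ ≈ 77.08°.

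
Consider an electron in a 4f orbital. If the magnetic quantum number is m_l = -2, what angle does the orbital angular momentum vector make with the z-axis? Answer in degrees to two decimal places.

θ ≈ 125.26°

The 4f subshell has l = 3.
|L|² = l(l+1)ℏ² = 12ℏ², so |L| = 2√3 ℏ.
L_z = m_l ℏ = −2ℏ.
cos θ = L_z/|L| = -2/√12, so θ ≈ 125.26°.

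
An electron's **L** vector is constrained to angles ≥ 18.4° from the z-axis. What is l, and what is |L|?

cos θ_min = l/√(l(l+1)) = √(l/(l+1)), so l/(l+1) = cos²(18.4°) = 0.9004.
Solving: l = 9.
Then |L| = ℏ√(9·10) = 3√10 ℏ.

l = 9, |L| = 3√10 ℏ ≈ 9.487ℏ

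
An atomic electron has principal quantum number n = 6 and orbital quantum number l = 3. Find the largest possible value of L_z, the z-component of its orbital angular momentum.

L_z,max = 3ℏ

L_z = m_l ℏ with m_l ∈ {−3, …, 3}; the maximum is m_l = 3.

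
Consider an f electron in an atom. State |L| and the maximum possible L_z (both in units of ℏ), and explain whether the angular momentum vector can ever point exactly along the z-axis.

No: L_z,max = 3ℏ < |L| = 2√3 ℏ ≈ 3.464ℏ

An f state has l = 3.
|L| = 2√3 ℏ ≈ 3.4641ℏ, while L_z,max = lℏ = 3ℏ.
Since |L| > L_z,max, the vector can never point exactly along z; the closest it comes is θ_min = arccos(3/√12) ≈ 30.0°.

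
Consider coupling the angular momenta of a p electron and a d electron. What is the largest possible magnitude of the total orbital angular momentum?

|L_tot|_max = 2√3 ℏ ≈ 3.464ℏ

L runs from |1 − 2| = 1 to 1 + 2 = 3.
Allowed values: L = 1, 2, 3.
The largest magnitude corresponds to L = 3: |L_tot| = ℏ√(3·4) = 2√3 ℏ.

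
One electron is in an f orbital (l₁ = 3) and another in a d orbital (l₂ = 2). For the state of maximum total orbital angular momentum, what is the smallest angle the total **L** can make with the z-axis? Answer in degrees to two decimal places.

θ_min ≈ 24.09°

L runs from |3 − 2| = 1 to 3 + 2 = 5.
So L can be 1, 2, 3, 4, 5.
The maximum is L = 5, with |L_tot| = ℏ√(5·6) = √30 ℏ.
The minimum angle with z is arccos(5/√30) ≈ 24.09°.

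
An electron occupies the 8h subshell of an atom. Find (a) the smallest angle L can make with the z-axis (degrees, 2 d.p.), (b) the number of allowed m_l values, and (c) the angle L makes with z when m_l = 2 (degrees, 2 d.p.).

For 8h, l = 5.
cos θ_min = 5/√30, so θ_min ≈ 24.09°.
There are 2l+1 = 11 values of m_l.
For m_l = 2: cos θ = 2/√30, θ ≈ 68.58°.

θ_min ≈ 24.09°; 11 values; θ(m_l=2) ≈ 68.58°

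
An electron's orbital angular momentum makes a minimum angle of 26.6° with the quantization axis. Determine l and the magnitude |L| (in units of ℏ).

cos²θ_min = l/(l+1) = 0.7995.
Solving: l = 4.
Then |L| = ℏ√(4·5) = 2√5 ℏ.

l = 4, |L| = 2√5 ℏ ≈ 4.472ℏ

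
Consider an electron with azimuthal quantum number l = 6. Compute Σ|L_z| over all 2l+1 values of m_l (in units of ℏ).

Σ|L_z| = 42 ℏ

The allowed m_l values are -6, -5, -4, -3, -2, -1, 0, 1, 2, 3, 4, 5, 6.
Σ|m_l| = l(l+1) = 42.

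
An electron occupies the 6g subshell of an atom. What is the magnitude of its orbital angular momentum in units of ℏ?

|L| = 2√5 ℏ ≈ 4.472ℏ

6g means n = 6, l = 4.
|L| = ℏ√(l(l+1)) = ℏ√(4·5) = 2√5 ℏ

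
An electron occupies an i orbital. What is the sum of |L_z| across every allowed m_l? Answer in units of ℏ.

The letter i corresponds to l = 6.
m_l ∈ {-6, -5, -4, -3, -2, -1, 0, 1, 2, 3, 4, 5, 6}.
Σ|m_l| = l(l+1) = 42.

Σ|L_z| = 42 ℏ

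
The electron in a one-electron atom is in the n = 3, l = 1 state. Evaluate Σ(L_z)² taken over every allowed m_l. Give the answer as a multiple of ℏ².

The allowed m_l values are -1, 0, 1.
Σ m_l² = 2·(1) = 2.

Σ(L_z)² = 2 ℏ²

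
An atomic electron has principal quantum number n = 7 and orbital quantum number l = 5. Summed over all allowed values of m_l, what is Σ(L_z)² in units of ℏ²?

Σ(L_z)² = 110 ℏ²

m_l runs from −5 to 5, i.e. {-5, -4, -3, -2, -1, 0, 1, 2, 3, 4, 5}.
Summing m² from −5 to 5: Σ m_l² = 110.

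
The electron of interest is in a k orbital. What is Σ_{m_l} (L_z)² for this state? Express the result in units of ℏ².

Σ(L_z)² = 280 ℏ²

The letter k corresponds to l = 7.
m_l ∈ {-7, -6, -5, -4, -3, -2, -1, 0, 1, 2, 3, 4, 5, 6, 7}.
Σ m_l² = l(l+1)(2l+1)/3 = 7·8·15/3 = 280.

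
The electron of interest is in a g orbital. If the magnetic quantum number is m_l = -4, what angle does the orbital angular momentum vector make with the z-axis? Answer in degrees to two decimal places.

θ ≈ 153.43°

A g state has l = 4.
|L|² = l(l+1)ℏ² = 20ℏ², so |L| = 2√5 ℏ.
L_z = m_l ℏ = −4ℏ.
cos θ = L_z/|L| = -4/√20, so θ ≈ 153.43°.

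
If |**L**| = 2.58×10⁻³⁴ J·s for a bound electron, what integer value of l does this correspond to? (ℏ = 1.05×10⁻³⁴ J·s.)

|L|/ℏ = (2.58×10⁻³⁴)/(1.05×10⁻³⁴) ≈ 2.457.
Set l(l+1) = 6.04; the integer solution is l = 2.

l = 2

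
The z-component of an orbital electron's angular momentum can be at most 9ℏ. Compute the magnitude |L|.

Since max m_l = l, l = 9.
|L| = ℏ√(l(l+1)) = 3√10 ℏ.

|L| = 3√10 ℏ ≈ 9.487ℏ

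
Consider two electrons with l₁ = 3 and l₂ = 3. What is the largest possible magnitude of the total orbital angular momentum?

L runs from |3 − 3| = 0 to 3 + 3 = 6.
L ∈ {0, 1, 2, 3, 4, 5, 6}.
The largest magnitude corresponds to L = 6: |L_tot| = ℏ√(6·7) = √42 ℏ.

|L_tot|_max = √42 ℏ ≈ 6.481ℏ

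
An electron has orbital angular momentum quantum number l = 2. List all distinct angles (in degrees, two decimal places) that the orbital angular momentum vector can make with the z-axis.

|L|² = l(l+1)ℏ² = 6ℏ², so |L| = √6 ℏ.
cos θ = m_l/√6 for each m_l ∈ {-2, -1, 0, 1, 2}.

θ ∈ {35.26°, 65.91°, 90.00°, 114.09°, 144.74°}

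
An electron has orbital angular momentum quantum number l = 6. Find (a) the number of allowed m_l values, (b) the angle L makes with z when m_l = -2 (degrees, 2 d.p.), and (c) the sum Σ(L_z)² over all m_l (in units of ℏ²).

There are 2l+1 = 13 values of m_l.
For m_l = -2: cos θ = -2/√42, θ ≈ 107.98°.
Σ m_l² = 182, so Σ(L_z)² = 182 ℏ².

13 values; θ(m_l=-2) ≈ 107.98°; Σ(L_z)² = 182 ℏ²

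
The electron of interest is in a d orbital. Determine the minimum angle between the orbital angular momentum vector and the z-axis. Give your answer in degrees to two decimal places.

For a d orbital, l = 2.
|L| = √(l(l+1)) ℏ = √6 ℏ.
The smallest angle corresponds to the largest L_z, i.e. m_l = l = 2, giving L_z = 2ℏ.
cos θ_min = 2/√6, so θ_min ≈ 35.26°.

θ_min ≈ 35.26°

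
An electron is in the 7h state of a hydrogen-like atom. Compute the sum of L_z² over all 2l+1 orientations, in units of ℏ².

Σ(L_z)² = 110 ℏ²

7h means n = 7, l = 5.
m_l runs from −5 to 5, i.e. {-5, -4, -3, -2, -1, 0, 1, 2, 3, 4, 5}.
Σ m_l² = 2·(1 + 4 + 9 + 16 + 25) = 110.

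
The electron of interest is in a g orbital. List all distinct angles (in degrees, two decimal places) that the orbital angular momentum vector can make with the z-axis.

θ ∈ {26.57°, 47.87°, 63.43°, 77.08°, 90.00°, 102.92°, 116.57°, 132.13°, 153.43°}

For a g orbital, l = 4.
|L| = ℏ√(l(l+1)) = 2√5 ℏ.
cos θ = m_l/√20 for each m_l ∈ {-4, -3, -2, -1, 0, 1, 2, 3, 4}.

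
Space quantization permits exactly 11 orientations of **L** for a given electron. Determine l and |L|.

Since there are 2l+1 = 11 values of m_l, l = 5.
|L| = ℏ√(l(l+1)) = ℏ√(5·6) = √30 ℏ.

l = 5, |L| = √30 ℏ ≈ 5.477ℏ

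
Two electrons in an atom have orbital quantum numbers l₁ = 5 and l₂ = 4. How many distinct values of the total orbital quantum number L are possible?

The total orbital quantum number L ranges from |l₁ − l₂| to l₁ + l₂ in integer steps.
L ∈ {1, 2, 3, 4, 5, 6, 7, 8, 9}.
That is 9 values.

9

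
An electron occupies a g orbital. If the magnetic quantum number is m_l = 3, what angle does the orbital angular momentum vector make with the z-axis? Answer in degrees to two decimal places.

θ ≈ 47.87°

G corresponds to l = 4.
|L| = √(l(l+1)) ℏ = 2√5 ℏ.
L_z = m_l ℏ = 3ℏ.
cos θ = L_z/|L| = 3/√20, so θ ≈ 47.87°.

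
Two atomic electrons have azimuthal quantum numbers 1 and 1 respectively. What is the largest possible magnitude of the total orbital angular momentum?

Angular momentum addition gives L = |l₁ − l₂|, …, l₁ + l₂.
So L can be 0, 1, 2.
The largest magnitude corresponds to L = 2: |L_tot| = ℏ√(2·3) = √6 ℏ.

|L_tot|_max = √6 ℏ ≈ 2.449ℏ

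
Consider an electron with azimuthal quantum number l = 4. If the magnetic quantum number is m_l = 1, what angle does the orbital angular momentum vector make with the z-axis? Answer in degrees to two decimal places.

θ ≈ 77.08°

|L| = √(l(l+1)) ℏ = 2√5 ℏ.
L_z = m_l ℏ = 1ℏ.
cos θ = L_z/|L| = 1/√20, so θ ≈ 77.08°.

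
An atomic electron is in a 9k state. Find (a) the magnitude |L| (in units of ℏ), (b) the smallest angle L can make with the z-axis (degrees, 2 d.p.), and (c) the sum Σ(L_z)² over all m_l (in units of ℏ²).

|L| = 2√14 ℏ ≈ 7.483ℏ; θ_min ≈ 20.70°; Σ(L_z)² = 280 ℏ²

The 9k subshell has l = 7.
|L| = ℏ√(7·8) = 2√14 ℏ ≈ 7.483ℏ.
cos θ_min = 7/√56, so θ_min ≈ 20.70°.
Σ m_l² = 280, so Σ(L_z)² = 280 ℏ².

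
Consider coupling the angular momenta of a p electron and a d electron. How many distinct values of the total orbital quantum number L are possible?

The total orbital quantum number L ranges from |l₁ − l₂| to l₁ + l₂ in integer steps.
L ∈ {1, 2, 3}.
That is 3 values.

3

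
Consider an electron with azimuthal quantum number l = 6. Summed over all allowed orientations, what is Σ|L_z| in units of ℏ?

m_l runs from −6 to 6, i.e. {-6, -5, -4, -3, -2, -1, 0, 1, 2, 3, 4, 5, 6}.
Σ|m_l| = 2·6(6+1)/2 = 42.

Σ|L_z| = 42 ℏ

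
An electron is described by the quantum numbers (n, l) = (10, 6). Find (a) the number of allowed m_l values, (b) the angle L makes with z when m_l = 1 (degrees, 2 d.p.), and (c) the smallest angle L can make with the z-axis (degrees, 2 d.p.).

13 values; θ(m_l=1) ≈ 81.12°; θ_min ≈ 22.21°

There are 2l+1 = 13 values of m_l.
For m_l = 1: cos θ = 1/√42, θ ≈ 81.12°.
cos θ_min = 6/√42, so θ_min ≈ 22.21°.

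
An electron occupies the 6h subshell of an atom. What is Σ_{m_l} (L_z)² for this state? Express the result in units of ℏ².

For 6h, l = 5.
m_l runs from −5 to 5, i.e. {-5, -4, -3, -2, -1, 0, 1, 2, 3, 4, 5}.
Σ m_l² = l(l+1)(2l+1)/3 = 5·6·11/3 = 110.

Σ(L_z)² = 110 ℏ²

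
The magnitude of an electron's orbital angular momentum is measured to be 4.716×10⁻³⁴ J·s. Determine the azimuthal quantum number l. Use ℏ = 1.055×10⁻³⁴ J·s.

Dividing by ℏ: |L|/ℏ ≈ 4.470.
l(l+1) ≈ 4.470² ≈ 19.98, so l = 4.

l = 4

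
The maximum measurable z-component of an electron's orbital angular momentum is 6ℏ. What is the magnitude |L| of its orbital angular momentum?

|L| = √42 ℏ ≈ 6.481ℏ

L_z,max = lℏ, so l = 6.
|L| = √(l(l+1)) ℏ = √42 ℏ.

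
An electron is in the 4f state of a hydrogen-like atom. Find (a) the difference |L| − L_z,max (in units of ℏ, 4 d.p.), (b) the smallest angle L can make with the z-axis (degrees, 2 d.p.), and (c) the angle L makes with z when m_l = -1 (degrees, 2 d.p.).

4f means n = 4, l = 3.
|L| − L_z,max = (2√3 − 3)ℏ ≈ 0.4641ℏ.
cos θ_min = 3/√12, so θ_min ≈ 30.00°.
For m_l = -1: cos θ = -1/√12, θ ≈ 106.78°.

|L|−L_z,max ≈ 0.4641ℏ; θ_min ≈ 30.00°; θ(m_l=-1) ≈ 106.78°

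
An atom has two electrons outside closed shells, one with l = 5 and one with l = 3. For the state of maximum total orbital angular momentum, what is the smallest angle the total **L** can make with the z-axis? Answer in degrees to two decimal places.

θ_min ≈ 19.47°

Angular momentum addition gives L = |l₁ − l₂|, …, l₁ + l₂.
Allowed values: L = 2, 3, 4, 5, 6, 7, 8.
The maximum is L = 8, with |L_tot| = ℏ√(8·9) = 6√2 ℏ.
The minimum angle with z is arccos(8/√72) ≈ 19.47°.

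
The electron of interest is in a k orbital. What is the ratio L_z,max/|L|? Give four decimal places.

A k state has l = 7.
|L| = 2√14 ℏ ≈ 7.4833ℏ, while L_z,max = lℏ = 7ℏ.
L_z,max/|L| = 7/√56 = 0.9354.

L_z,max/|L| = 0.9354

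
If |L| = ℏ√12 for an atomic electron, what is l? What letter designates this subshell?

|L| = ℏ√(l(l+1)), so l(l+1) = 12.
l² + l − 12 = 0 ⇒ l = 3.

l = 3 (f orbital)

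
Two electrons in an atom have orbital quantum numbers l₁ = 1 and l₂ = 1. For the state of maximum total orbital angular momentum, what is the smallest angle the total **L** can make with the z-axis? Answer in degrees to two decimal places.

Angular momentum addition gives L = |l₁ − l₂|, …, l₁ + l₂.
L ∈ {0, 1, 2}.
The maximum is L = 2, with |L_tot| = ℏ√(2·3) = √6 ℏ.
The minimum angle with z is arccos(2/√6) ≈ 35.26°.

θ_min ≈ 35.26°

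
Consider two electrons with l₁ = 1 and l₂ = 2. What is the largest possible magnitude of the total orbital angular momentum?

|L_tot|_max = 2√3 ℏ ≈ 3.464ℏ

L runs from |1 − 2| = 1 to 1 + 2 = 3.
So L can be 1, 2, 3.
The largest magnitude corresponds to L = 3: |L_tot| = ℏ√(3·4) = 2√3 ℏ.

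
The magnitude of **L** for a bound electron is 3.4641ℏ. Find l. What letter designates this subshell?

l = 3 (f orbital)

(|L|/ℏ)² = l(l+1) = 12.
Solving: l = 3.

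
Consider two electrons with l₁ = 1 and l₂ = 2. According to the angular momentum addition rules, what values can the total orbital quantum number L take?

L = 1, 2, 3

The total orbital quantum number L ranges from |l₁ − l₂| to l₁ + l₂ in integer steps.
So L can be 1, 2, 3.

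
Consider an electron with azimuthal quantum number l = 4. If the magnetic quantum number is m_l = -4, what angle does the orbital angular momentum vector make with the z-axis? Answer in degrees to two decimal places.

|L| = ℏ√(l(l+1)) = 2√5 ℏ.
L_z = m_l ℏ = −4ℏ.
cos θ = L_z/|L| = -4/√20, so θ ≈ 153.43°.

θ ≈ 153.43°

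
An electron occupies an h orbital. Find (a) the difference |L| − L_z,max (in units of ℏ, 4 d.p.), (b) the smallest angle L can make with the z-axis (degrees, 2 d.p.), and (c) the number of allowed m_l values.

|L|−L_z,max ≈ 0.4772ℏ; θ_min ≈ 24.09°; 11 values

The letter h corresponds to l = 5.
|L| − L_z,max = (√30 − 5)ℏ ≈ 0.4772ℏ.
cos θ_min = 5/√30, so θ_min ≈ 24.09°.
There are 2l+1 = 11 values of m_l.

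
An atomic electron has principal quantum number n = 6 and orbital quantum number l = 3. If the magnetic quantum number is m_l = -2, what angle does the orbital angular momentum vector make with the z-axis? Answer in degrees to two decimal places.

θ ≈ 125.26°

|L|² = l(l+1)ℏ² = 12ℏ², so |L| = 2√3 ℏ.
L_z = m_l ℏ = −2ℏ.
cos θ = L_z/|L| = -2/√12, so θ ≈ 125.26°.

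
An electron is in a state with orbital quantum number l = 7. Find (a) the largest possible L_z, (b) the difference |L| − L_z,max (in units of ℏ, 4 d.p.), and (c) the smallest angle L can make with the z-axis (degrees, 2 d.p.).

L_z,max = lℏ = 7ℏ.
|L| − L_z,max = (2√14 − 7)ℏ ≈ 0.4833ℏ.
cos θ_min = 7/√56, so θ_min ≈ 20.70°.

L_z,max = 7ℏ; |L|−L_z,max ≈ 0.4833ℏ; θ_min ≈ 20.70°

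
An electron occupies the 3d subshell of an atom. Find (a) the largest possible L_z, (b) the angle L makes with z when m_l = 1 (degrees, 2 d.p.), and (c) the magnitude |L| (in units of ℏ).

L_z,max = 2ℏ; θ(m_l=1) ≈ 65.91°; |L| = √6 ℏ ≈ 2.449ℏ

3d means n = 3, l = 2.
L_z,max = lℏ = 2ℏ.
For m_l = 1: cos θ = 1/√6, θ ≈ 65.91°.
|L| = ℏ√(2·3) = √6 ℏ ≈ 2.449ℏ.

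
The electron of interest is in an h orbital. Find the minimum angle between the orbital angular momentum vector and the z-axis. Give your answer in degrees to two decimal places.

The letter h corresponds to l = 5.
|L| = √(l(l+1)) ℏ = √30 ℏ.
The smallest angle corresponds to the largest L_z, i.e. m_l = l = 5, giving L_z = 5ℏ.
cos θ_min = 5/√30, so θ_min ≈ 24.09°.

θ_min ≈ 24.09°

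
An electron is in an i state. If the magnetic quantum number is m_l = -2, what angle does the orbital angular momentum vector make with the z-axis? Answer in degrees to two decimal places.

θ ≈ 107.98°

For an i orbital, l = 6.
|L|² = l(l+1)ℏ² = 42ℏ², so |L| = √42 ℏ.
L_z = m_l ℏ = −2ℏ.
cos θ = L_z/|L| = -2/√42, so θ ≈ 107.98°.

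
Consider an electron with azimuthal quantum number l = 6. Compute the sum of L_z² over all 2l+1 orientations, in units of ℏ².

The allowed m_l values are -6, -5, -4, -3, -2, -1, 0, 1, 2, 3, 4, 5, 6.
Summing m² from −6 to 6: Σ m_l² = 182.

Σ(L_z)² = 182 ℏ²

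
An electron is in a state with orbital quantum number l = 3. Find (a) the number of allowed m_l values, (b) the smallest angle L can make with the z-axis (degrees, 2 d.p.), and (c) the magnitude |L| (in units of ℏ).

7 values; θ_min ≈ 30.00°; |L| = 2√3 ℏ ≈ 3.464ℏ

There are 2l+1 = 7 values of m_l.
cos θ_min = 3/√12, so θ_min ≈ 30.00°.
|L| = ℏ√(3·4) = 2√3 ℏ ≈ 3.464ℏ.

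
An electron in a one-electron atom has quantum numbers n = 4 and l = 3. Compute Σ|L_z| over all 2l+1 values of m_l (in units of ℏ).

The allowed m_l values are -3, -2, -1, 0, 1, 2, 3.
Σ|m_l| = 2(1+2+…+3) = 12.

Σ|L_z| = 12 ℏ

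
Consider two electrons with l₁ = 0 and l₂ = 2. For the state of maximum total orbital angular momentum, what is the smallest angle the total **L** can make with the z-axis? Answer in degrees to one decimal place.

L runs from |0 − 2| = 2 to 0 + 2 = 2.
Allowed values: L = 2.
The maximum is L = 2, with |L_tot| = ℏ√(2·3) = √6 ℏ.
The minimum angle with z is arccos(2/√6) ≈ 35.3°.

θ_min ≈ 35.3°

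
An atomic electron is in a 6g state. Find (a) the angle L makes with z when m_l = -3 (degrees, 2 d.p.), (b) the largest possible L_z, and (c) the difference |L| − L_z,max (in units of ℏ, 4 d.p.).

For 6g, l = 4.
For m_l = -3: cos θ = -3/√20, θ ≈ 132.13°.
L_z,max = lℏ = 4ℏ.
|L| − L_z,max = (2√5 − 4)ℏ ≈ 0.4721ℏ.

θ(m_l=-3) ≈ 132.13°; L_z,max = 4ℏ; |L|−L_z,max ≈ 0.4721ℏ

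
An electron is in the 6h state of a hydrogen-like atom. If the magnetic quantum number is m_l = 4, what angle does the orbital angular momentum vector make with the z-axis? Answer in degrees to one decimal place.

θ ≈ 43.1°

6h means n = 6, l = 5.
|L| = √(l(l+1)) ℏ = √30 ℏ.
L_z = m_l ℏ = 4ℏ.
cos θ = L_z/|L| = 4/√30, so θ ≈ 43.1°.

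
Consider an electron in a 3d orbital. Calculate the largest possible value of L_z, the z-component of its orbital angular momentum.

For 3d, l = 2.
L_z = m_l ℏ with m_l ∈ {−2, …, 2}; the maximum is m_l = 2.

L_z,max = 2ℏ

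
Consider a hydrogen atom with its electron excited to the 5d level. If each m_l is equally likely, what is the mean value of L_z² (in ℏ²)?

The 5d level has l = 2.
m_l ∈ {-2, -1, 0, 1, 2}.
⟨L_z²⟩ = ℏ²·(Σ m_l²)/(2l+1) = ℏ²·10/5 = 2ℏ².

⟨L_z²⟩ = 2 ℏ²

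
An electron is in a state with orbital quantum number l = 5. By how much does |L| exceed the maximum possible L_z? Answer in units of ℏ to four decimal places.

|L| = √30 ℏ ≈ 5.4772ℏ, while L_z,max = lℏ = 5ℏ.
The difference is (√30 − 5)ℏ ≈ 0.4772ℏ.

|L| − L_z,max ≈ 0.4772ℏ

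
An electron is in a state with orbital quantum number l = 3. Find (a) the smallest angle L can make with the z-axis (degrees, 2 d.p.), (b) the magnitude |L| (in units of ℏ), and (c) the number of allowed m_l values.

cos θ_min = 3/√12, so θ_min ≈ 30.00°.
|L| = ℏ√(3·4) = 2√3 ℏ ≈ 3.464ℏ.
There are 2l+1 = 7 values of m_l.

θ_min ≈ 30.00°; |L| = 2√3 ℏ ≈ 3.464ℏ; 7 values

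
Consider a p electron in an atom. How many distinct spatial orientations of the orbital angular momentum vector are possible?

The letter p corresponds to l = 1.
The number of m_l values is 2l + 1 = 2·1 + 1 = 3.

3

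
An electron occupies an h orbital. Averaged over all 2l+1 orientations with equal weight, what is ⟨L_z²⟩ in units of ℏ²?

For an h orbital, l = 5.
m_l runs from −5 to 5, i.e. {-5, -4, -3, -2, -1, 0, 1, 2, 3, 4, 5}.
⟨L_z²⟩ = ℏ²·l(l+1)/3 = 10ℏ².

⟨L_z²⟩ = 10 ℏ²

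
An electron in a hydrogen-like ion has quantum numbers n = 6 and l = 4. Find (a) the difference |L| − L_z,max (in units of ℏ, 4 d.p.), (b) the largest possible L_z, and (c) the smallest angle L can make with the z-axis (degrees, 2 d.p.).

|L| − L_z,max = (2√5 − 4)ℏ ≈ 0.4721ℏ.
L_z,max = lℏ = 4ℏ.
cos θ_min = 4/√20, so θ_min ≈ 26.57°.

|L|−L_z,max ≈ 0.4721ℏ; L_z,max = 4ℏ; θ_min ≈ 26.57°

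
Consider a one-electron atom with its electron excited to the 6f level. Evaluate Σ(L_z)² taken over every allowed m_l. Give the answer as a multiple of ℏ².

Σ(L_z)² = 28 ℏ²

The 6f level has l = 3.
The allowed m_l values are -3, -2, -1, 0, 1, 2, 3.
Summing m² from −3 to 3: Σ m_l² = 28.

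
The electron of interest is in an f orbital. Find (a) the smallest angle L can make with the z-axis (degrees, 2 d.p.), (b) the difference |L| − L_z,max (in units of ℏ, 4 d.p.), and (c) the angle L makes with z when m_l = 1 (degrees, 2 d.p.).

For an f orbital, l = 3.
cos θ_min = 3/√12, so θ_min ≈ 30.00°.
|L| − L_z,max = (2√3 − 3)ℏ ≈ 0.4641ℏ.
For m_l = 1: cos θ = 1/√12, θ ≈ 73.22°.

θ_min ≈ 30.00°; |L|−L_z,max ≈ 0.4641ℏ; θ(m_l=1) ≈ 73.22°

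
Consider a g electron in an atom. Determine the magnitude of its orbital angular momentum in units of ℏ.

|L| = 2√5 ℏ ≈ 4.472ℏ

For a g orbital, l = 4.
|L| = ℏ√(l(l+1)) = ℏ√(4·5) = 2√5 ℏ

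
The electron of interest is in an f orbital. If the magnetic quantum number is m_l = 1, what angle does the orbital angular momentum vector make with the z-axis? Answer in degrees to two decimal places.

F corresponds to l = 3.
|L|² = l(l+1)ℏ² = 12ℏ², so |L| = 2√3 ℏ.
L_z = m_l ℏ = 1ℏ.
cos θ = L_z/|L| = 1/√12, so θ ≈ 73.22°.

θ ≈ 73.22°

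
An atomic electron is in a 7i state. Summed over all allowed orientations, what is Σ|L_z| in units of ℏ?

7i means n = 7, l = 6.
m_l ∈ {-6, -5, -4, -3, -2, -1, 0, 1, 2, 3, 4, 5, 6}.
Σ|m_l| = l(l+1) = 42.

Σ|L_z| = 42 ℏ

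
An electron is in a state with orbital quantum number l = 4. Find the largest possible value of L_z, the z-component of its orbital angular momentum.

L_z,max = 4ℏ

L_z = m_l ℏ with m_l ∈ {−4, …, 4}; the maximum is m_l = 4.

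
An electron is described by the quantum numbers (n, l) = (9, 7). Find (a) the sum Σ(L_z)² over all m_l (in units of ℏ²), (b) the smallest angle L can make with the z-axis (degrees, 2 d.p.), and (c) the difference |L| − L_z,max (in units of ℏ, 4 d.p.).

Σ(L_z)² = 280 ℏ²; θ_min ≈ 20.70°; |L|−L_z,max ≈ 0.4833ℏ

Σ m_l² = 280, so Σ(L_z)² = 280 ℏ².
cos θ_min = 7/√56, so θ_min ≈ 20.70°.
|L| − L_z,max = (2√14 − 7)ℏ ≈ 0.4833ℏ.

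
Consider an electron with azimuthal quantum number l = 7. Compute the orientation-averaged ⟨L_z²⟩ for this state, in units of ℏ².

⟨L_z²⟩ = 18.67 ℏ²

m_l runs from −7 to 7, i.e. {-7, -6, -5, -4, -3, -2, -1, 0, 1, 2, 3, 4, 5, 6, 7}.
Average of L_z² over 15 states: 280/15 ℏ² = 18.67 ℏ².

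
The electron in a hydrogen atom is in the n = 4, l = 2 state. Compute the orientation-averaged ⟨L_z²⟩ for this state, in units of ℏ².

The allowed m_l values are -2, -1, 0, 1, 2.
⟨L_z²⟩ = ℏ²·(Σ m_l²)/(2l+1) = ℏ²·10/5 = 2ℏ².

⟨L_z²⟩ = 2 ℏ²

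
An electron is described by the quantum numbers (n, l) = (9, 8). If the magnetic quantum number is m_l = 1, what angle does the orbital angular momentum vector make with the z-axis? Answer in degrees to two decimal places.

θ ≈ 83.23°

|L|² = l(l+1)ℏ² = 72ℏ², so |L| = 6√2 ℏ.
L_z = m_l ℏ = 1ℏ.
cos θ = L_z/|L| = 1/√72, so θ ≈ 83.23°.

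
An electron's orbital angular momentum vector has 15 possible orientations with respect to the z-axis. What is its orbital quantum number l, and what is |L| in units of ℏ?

l = 7, |L| = 2√14 ℏ ≈ 7.483ℏ

Since there are 2l+1 = 15 values of m_l, l = 7.
Then |L| = √(l(l+1)) ℏ = 2√14 ℏ.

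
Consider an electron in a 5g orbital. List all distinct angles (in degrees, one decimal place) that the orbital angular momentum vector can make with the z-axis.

5g means n = 5, l = 4.
|L| = ℏ√(l(l+1)) = 2√5 ℏ.
cos θ = m_l/√20 for each m_l ∈ {-4, -3, -2, -1, 0, 1, 2, 3, 4}.

θ ∈ {26.6°, 47.9°, 63.4°, 77.1°, 90.0°, 102.9°, 116.6°, 132.1°, 153.4°}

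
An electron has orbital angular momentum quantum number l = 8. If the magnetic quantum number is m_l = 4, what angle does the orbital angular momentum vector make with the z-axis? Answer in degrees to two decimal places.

θ ≈ 61.87°

|L|² = l(l+1)ℏ² = 72ℏ², so |L| = 6√2 ℏ.
L_z = m_l ℏ = 4ℏ.
cos θ = L_z/|L| = 4/√72, so θ ≈ 61.87°.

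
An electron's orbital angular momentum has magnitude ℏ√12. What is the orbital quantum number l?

l = 3

|L| = ℏ√(l(l+1)), so l(l+1) = 12.
The positive root is l = 3.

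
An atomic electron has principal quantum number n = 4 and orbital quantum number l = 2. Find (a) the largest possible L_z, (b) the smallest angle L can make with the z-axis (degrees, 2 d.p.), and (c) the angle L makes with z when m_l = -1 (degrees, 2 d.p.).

L_z,max = 2ℏ; θ_min ≈ 35.26°; θ(m_l=-1) ≈ 114.09°

L_z,max = lℏ = 2ℏ.
cos θ_min = 2/√6, so θ_min ≈ 35.26°.
For m_l = -1: cos θ = -1/√6, θ ≈ 114.09°.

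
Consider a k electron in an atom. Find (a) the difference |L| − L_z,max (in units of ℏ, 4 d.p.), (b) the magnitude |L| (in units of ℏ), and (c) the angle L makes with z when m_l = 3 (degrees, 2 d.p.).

|L|−L_z,max ≈ 0.4833ℏ; |L| = 2√14 ℏ ≈ 7.483ℏ; θ(m_l=3) ≈ 66.37°

A k state has l = 7.
|L| − L_z,max = (2√14 − 7)ℏ ≈ 0.4833ℏ.
|L| = ℏ√(7·8) = 2√14 ℏ ≈ 7.483ℏ.
For m_l = 3: cos θ = 3/√56, θ ≈ 66.37°.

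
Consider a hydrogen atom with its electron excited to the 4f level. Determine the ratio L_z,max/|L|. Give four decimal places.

The 4f level has l = 3.
|L| = 2√3 ℏ ≈ 3.4641ℏ, while L_z,max = lℏ = 3ℏ.
L_z,max/|L| = 3/√12 = 0.8660.

L_z,max/|L| = 0.8660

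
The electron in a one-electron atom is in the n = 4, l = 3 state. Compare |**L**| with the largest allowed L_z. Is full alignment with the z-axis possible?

No: L_z,max = 3ℏ < |L| = 2√3 ℏ ≈ 3.464ℏ

|L| = 2√3 ℏ ≈ 3.4641ℏ, while L_z,max = lℏ = 3ℏ.
Since |L| > L_z,max, the vector can never point exactly along z; the closest it comes is θ_min = arccos(3/√12) ≈ 30.0°.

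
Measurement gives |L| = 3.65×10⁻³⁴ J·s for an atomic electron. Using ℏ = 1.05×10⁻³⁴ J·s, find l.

l = 3

Dividing by ℏ: |L|/ℏ ≈ 3.476.
l(l+1) ≈ 3.476² ≈ 12.08, so l = 3.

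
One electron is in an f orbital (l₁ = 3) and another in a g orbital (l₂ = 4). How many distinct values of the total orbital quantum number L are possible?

7

By the triangle rule, |l₁ − l₂| ≤ L ≤ l₁ + l₂.
L ∈ {1, 2, 3, 4, 5, 6, 7}.
That is 7 values.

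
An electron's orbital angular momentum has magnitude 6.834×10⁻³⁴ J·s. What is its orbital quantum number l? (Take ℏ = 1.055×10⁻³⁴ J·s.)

l = 6

In units of ℏ, |L| ≈ 6.478.
(|L|/ℏ)² = l(l+1) ≈ 41.96 ⇒ l = 6.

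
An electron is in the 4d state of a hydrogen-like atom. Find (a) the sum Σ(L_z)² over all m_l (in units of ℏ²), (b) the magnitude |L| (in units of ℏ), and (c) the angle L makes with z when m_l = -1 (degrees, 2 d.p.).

Σ(L_z)² = 10 ℏ²; |L| = √6 ℏ ≈ 2.449ℏ; θ(m_l=-1) ≈ 114.09°

The 4d subshell has l = 2.
Σ m_l² = 10, so Σ(L_z)² = 10 ℏ².
|L| = ℏ√(2·3) = √6 ℏ ≈ 2.449ℏ.
For m_l = -1: cos θ = -1/√6, θ ≈ 114.09°.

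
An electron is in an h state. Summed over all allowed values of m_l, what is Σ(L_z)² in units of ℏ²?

H corresponds to l = 5.
m_l runs from −5 to 5, i.e. {-5, -4, -3, -2, -1, 0, 1, 2, 3, 4, 5}.
Summing m² from −5 to 5: Σ m_l² = 110.

Σ(L_z)² = 110 ℏ²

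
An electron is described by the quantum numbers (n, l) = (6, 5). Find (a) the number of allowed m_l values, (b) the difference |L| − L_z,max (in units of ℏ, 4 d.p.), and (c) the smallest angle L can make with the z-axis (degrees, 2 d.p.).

11 values; |L|−L_z,max ≈ 0.4772ℏ; θ_min ≈ 24.09°

There are 2l+1 = 11 values of m_l.
|L| − L_z,max = (√30 − 5)ℏ ≈ 0.4772ℏ.
cos θ_min = 5/√30, so θ_min ≈ 24.09°.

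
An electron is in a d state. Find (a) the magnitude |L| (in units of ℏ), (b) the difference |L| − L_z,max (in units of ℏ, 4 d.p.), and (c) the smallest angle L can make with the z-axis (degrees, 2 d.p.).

|L| = √6 ℏ ≈ 2.449ℏ; |L|−L_z,max ≈ 0.4495ℏ; θ_min ≈ 35.26°

A d state has l = 2.
|L| = ℏ√(2·3) = √6 ℏ ≈ 2.449ℏ.
|L| − L_z,max = (√6 − 2)ℏ ≈ 0.4495ℏ.
cos θ_min = 2/√6, so θ_min ≈ 35.26°.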